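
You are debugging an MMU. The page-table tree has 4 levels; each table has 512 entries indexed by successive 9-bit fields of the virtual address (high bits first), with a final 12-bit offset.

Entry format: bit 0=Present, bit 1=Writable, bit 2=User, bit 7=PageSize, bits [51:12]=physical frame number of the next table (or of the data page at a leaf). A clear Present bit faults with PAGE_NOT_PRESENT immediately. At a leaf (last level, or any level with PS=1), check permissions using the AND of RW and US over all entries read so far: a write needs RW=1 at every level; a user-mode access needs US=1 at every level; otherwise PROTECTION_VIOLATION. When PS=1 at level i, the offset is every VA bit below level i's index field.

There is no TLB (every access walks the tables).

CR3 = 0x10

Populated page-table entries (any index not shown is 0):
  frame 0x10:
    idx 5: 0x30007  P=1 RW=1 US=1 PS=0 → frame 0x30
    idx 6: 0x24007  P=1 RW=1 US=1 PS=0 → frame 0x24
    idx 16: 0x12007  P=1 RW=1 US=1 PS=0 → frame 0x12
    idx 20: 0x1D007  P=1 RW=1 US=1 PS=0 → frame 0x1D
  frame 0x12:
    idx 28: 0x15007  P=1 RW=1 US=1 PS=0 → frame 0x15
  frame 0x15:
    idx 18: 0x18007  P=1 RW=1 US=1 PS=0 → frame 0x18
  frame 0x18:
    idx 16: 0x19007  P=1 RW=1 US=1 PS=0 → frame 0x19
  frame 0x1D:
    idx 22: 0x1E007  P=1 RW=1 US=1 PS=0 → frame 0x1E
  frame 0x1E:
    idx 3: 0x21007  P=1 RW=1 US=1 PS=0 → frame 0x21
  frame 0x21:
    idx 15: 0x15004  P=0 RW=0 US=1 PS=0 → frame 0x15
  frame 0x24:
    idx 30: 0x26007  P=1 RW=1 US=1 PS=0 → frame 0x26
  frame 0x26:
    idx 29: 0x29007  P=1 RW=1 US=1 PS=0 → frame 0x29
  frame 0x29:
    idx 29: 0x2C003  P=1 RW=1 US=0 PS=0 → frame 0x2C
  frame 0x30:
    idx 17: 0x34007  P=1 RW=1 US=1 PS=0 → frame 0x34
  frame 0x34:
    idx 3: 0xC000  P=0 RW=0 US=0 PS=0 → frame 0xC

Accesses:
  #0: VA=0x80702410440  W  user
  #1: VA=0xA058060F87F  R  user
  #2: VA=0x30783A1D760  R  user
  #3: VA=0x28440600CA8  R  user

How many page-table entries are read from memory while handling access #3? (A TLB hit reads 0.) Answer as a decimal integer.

Walk each access:
#0 VA=0x80702410440 (w,user):
  L0 @0x10[16] → 0x12007  P=1,RW=1,US=1,PS=0
  L1 @0x12[28] → 0x15007  P=1,RW=1,US=1,PS=0
  L2 @0x15[18] → 0x18007  P=1,RW=1,US=1,PS=0
  L3 @0x18[16] → 0x19007  P=1,RW=1,US=1,PS=0
  → PA=0x19440  (4 entries read)
#1 VA=0xA058060F87F (r,user):
  L0 @0x10[20] → 0x1D007  P=1,RW=1,US=1,PS=0
  L1 @0x1D[22] → 0x1E007  P=1,RW=1,US=1,PS=0
  L2 @0x1E[3] → 0x21007  P=1,RW=1,US=1,PS=0
  L3 @0x21[15] → 0x15004  P=0,RW=0,US=1,PS=0
  ✗ PAGE_NOT_PRESENT  [4 reads]
#2 VA=0x30783A1D760 (r,user):
  L0 @0x10[6] → 0x24007  P=1,RW=1,US=1,PS=0
  L1 @0x24[30] → 0x26007  P=1,RW=1,US=1,PS=0
  L2 @0x26[29] → 0x29007  P=1,RW=1,US=1,PS=0
  L3 @0x29[29] → 0x2C003  P=1,RW=1,US=0,PS=0
  ✗ PROTECTION_VIOLATION  [4 reads]
#3 VA=0x28440600CA8 (r,user):
  L0 @0x10[5] → 0x30007  P=1,RW=1,US=1,PS=0
  L1 @0x30[17] → 0x34007  P=1,RW=1,US=1,PS=0
  L2 @0x34[3] → 0xC000  P=0,RW=0,US=0,PS=0
  ✗ PAGE_NOT_PRESENT  [3 reads]

Entries read for #3: 3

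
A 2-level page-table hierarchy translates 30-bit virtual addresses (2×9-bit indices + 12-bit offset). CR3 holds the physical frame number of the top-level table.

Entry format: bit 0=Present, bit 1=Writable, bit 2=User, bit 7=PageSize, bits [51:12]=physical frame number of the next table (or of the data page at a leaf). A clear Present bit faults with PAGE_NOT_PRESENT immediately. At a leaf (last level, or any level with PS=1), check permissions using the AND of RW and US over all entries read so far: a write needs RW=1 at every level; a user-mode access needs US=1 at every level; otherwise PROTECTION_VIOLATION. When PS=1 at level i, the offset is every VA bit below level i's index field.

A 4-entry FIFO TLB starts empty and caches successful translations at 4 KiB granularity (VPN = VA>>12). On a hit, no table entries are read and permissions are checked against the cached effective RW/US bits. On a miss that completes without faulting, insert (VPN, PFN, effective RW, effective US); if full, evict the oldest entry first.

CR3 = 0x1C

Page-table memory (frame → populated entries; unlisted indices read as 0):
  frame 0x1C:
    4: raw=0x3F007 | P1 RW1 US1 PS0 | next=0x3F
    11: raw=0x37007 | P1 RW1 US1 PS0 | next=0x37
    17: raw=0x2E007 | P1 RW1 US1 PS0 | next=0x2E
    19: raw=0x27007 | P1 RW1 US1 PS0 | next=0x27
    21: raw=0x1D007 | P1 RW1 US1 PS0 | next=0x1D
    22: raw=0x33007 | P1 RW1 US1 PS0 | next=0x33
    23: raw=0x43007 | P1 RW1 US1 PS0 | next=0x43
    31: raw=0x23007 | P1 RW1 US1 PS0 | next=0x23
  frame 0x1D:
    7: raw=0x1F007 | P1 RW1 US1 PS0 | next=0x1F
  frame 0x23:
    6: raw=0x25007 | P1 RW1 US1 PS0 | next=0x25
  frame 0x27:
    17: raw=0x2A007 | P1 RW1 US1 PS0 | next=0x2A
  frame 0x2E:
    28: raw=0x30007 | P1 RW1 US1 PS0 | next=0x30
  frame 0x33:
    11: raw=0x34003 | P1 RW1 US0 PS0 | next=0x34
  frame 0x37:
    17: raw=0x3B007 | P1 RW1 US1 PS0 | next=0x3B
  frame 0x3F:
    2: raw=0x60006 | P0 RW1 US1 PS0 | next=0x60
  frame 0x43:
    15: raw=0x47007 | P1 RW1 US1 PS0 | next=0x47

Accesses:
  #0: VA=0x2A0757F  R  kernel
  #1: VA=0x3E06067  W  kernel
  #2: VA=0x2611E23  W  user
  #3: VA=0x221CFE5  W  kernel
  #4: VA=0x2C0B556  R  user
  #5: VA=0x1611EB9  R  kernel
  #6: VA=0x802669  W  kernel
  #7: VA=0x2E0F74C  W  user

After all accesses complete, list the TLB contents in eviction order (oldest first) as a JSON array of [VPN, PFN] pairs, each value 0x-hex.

Per-access translation:
#0 VA=0x2A0757F (r,kernel):
  [0] read 0x1C idx=21: raw=0x1D007 flags P=1 W=1 U=1 S=0
  [1] read 0x1D idx=7: raw=0x1F007 flags P=1 W=1 U=1 S=0
  ⇒ phys 0x1F57F  [2 reads]
#1 VA=0x3E06067 (w,kernel):
  [0] read 0x1C idx=31: raw=0x23007 flags P=1 W=1 U=1 S=0
  [1] read 0x23 idx=6: raw=0x25007 flags P=1 W=1 U=1 S=0
  ⇒ phys 0x25067  [2 reads]
#2 VA=0x2611E23 (w,user):
  [0] read 0x1C idx=19: raw=0x27007 flags P=1 W=1 U=1 S=0
  [1] read 0x27 idx=17: raw=0x2A007 flags P=1 W=1 U=1 S=0
  ⇒ phys 0x2AE23  [2 reads]
#3 VA=0x221CFE5 (w,kernel):
  [0] read 0x1C idx=17: raw=0x2E007 flags P=1 W=1 U=1 S=0
  [1] read 0x2E idx=28: raw=0x30007 flags P=1 W=1 U=1 S=0
  ⇒ phys 0x30FE5  [2 reads]
#4 VA=0x2C0B556 (r,user):
  [0] read 0x1C idx=22: raw=0x33007 flags P=1 W=1 U=1 S=0
  [1] read 0x33 idx=11: raw=0x34003 flags P=1 W=1 U=0 S=0
  → PROTECTION_VIOLATION  (2 entries read)
#5 VA=0x1611EB9 (r,kernel):
  [0] read 0x1C idx=11: raw=0x37007 flags P=1 W=1 U=1 S=0
  [1] read 0x37 idx=17: raw=0x3B007 flags P=1 W=1 U=1 S=0
  ⇒ phys 0x3BEB9  [2 reads]
#6 VA=0x802669 (w,kernel):
  [0] read 0x1C idx=4: raw=0x3F007 flags P=1 W=1 U=1 S=0
  [1] read 0x3F idx=2: raw=0x60006 flags P=0 W=1 U=1 S=0
  → PAGE_NOT_PRESENT  (2 entries read)
#7 VA=0x2E0F74C (w,user):
  [0] read 0x1C idx=23: raw=0x43007 flags P=1 W=1 U=1 S=0
  [1] read 0x43 idx=15: raw=0x47007 flags P=1 W=1 U=1 S=0
  ⇒ phys 0x4774C  [2 reads]

TLB: [["0x2611", "0x2A"], ["0x221C", "0x30"], ["0x1611", "0x3B"], ["0x2E0F", "0x47"]]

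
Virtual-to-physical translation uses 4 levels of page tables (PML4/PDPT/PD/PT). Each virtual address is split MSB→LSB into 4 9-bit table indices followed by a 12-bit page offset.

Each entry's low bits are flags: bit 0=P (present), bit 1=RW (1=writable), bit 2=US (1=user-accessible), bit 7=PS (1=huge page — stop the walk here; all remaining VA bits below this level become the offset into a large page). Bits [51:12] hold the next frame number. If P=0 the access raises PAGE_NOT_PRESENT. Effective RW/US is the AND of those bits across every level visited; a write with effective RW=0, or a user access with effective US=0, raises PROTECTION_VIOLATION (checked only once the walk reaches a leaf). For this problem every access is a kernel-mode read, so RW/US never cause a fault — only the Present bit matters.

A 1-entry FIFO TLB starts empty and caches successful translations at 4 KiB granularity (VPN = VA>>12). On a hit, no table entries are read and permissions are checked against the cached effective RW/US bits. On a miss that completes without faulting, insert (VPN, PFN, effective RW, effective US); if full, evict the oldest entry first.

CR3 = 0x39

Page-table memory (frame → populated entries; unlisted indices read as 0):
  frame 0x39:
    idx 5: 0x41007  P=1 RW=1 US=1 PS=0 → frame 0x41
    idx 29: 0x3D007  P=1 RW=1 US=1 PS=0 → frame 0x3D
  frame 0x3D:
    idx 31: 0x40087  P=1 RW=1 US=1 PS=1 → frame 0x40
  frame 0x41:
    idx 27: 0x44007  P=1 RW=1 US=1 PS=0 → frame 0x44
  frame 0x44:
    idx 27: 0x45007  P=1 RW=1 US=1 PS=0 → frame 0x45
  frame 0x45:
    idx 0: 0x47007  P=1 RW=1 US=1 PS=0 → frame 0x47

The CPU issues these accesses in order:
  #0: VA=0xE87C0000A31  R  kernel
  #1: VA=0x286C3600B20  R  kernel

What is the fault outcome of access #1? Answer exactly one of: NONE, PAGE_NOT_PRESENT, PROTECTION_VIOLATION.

Trace:
#0 VA=0xE87C0000A31 (r,kernel):
  L0: frame=0x39 idx=29 entry=0x3D007 [P=1 RW=1 US=1 PS=0]
  L1: frame=0x3D idx=31 entry=0x40087 [P=1 RW=1 US=1 PS=1]
  → PA=0x40A31 (huge @L1)  (2 entries read)
#1 VA=0x286C3600B20 (r,kernel):
  L0: frame=0x39 idx=5 entry=0x41007 [P=1 RW=1 US=1 PS=0]
  L1: frame=0x41 idx=27 entry=0x44007 [P=1 RW=1 US=1 PS=0]
  L2: frame=0x44 idx=27 entry=0x45007 [P=1 RW=1 US=1 PS=0]
  L3: frame=0x45 idx=0 entry=0x47007 [P=1 RW=1 US=1 PS=0]
  → PA=0x47B20  (4 entries read)

Access #1 fault: NONE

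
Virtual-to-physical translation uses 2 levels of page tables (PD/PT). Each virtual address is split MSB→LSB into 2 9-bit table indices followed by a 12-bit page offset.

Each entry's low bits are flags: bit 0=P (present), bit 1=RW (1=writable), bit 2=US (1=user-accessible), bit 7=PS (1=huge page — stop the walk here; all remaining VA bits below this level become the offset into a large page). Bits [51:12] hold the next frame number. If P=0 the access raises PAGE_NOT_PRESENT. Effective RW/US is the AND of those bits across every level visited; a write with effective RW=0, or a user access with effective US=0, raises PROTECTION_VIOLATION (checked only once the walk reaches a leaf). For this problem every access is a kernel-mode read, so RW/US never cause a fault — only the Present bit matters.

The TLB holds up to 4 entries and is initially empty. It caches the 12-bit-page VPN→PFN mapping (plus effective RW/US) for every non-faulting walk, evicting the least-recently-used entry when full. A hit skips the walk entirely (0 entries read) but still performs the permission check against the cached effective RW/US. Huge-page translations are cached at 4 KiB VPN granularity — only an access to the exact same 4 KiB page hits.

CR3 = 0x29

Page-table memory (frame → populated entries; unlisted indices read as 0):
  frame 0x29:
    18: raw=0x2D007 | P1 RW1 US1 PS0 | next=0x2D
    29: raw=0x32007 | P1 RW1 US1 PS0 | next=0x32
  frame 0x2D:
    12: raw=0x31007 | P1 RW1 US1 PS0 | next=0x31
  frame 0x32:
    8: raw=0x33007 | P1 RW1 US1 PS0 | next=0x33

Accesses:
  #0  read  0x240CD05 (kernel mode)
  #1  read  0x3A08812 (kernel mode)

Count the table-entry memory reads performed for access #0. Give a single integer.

Walk each access:
#0 VA=0x240CD05 (r,kernel):
  L0 @0x29[18] → 0x2D007  P=1,RW=1,US=1,PS=0
  L1 @0x2D[12] → 0x31007  P=1,RW=1,US=1,PS=0
  ✓ 0x31D05  — 2 lookups
#1 VA=0x3A08812 (r,kernel):
  L0 @0x29[29] → 0x32007  P=1,RW=1,US=1,PS=0
  L1 @0x32[8] → 0x33007  P=1,RW=1,US=1,PS=0
  ✓ 0x33812  — 2 lookups

Entries read for #0: 2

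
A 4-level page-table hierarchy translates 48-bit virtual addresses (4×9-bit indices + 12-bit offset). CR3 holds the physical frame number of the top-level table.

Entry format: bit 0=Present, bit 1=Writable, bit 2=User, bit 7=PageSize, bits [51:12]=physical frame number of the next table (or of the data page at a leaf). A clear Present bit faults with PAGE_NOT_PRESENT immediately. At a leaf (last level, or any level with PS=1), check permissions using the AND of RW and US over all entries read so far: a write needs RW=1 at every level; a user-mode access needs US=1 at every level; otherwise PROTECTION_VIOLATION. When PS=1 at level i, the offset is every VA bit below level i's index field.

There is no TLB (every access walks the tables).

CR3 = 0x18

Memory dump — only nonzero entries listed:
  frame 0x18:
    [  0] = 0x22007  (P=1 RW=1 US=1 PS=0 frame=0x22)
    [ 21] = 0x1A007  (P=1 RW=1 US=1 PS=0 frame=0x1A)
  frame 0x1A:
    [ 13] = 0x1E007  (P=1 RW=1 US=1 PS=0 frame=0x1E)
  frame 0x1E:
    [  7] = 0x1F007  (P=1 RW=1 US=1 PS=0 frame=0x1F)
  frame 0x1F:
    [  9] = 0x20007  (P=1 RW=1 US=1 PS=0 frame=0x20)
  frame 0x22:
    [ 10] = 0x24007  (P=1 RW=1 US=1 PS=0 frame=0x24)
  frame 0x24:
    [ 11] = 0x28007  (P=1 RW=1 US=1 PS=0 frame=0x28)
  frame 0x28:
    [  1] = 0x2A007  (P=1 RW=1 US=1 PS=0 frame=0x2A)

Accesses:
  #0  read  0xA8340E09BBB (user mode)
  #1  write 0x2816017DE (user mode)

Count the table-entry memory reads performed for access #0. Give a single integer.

Trace:
#0 VA=0xA8340E09BBB (r,user):
  lvl0: tbl 0x18, slot 21 ⇒ 0x1A007 (P1/RW1/US1/PS0)
  lvl1: tbl 0x1A, slot 13 ⇒ 0x1E007 (P1/RW1/US1/PS0)
  lvl2: tbl 0x1E, slot 7 ⇒ 0x1F007 (P1/RW1/US1/PS0)
  lvl3: tbl 0x1F, slot 9 ⇒ 0x20007 (P1/RW1/US1/PS0)
  → PA=0x20BBB  (4 entries read)
#1 VA=0x2816017DE (w,user):
  lvl0: tbl 0x18, slot 0 ⇒ 0x22007 (P1/RW1/US1/PS0)
  lvl1: tbl 0x22, slot 10 ⇒ 0x24007 (P1/RW1/US1/PS0)
  lvl2: tbl 0x24, slot 11 ⇒ 0x28007 (P1/RW1/US1/PS0)
  lvl3: tbl 0x28, slot 1 ⇒ 0x2A007 (P1/RW1/US1/PS0)
  → PA=0x2A7DE  (4 entries read)

Entries read for #0: 4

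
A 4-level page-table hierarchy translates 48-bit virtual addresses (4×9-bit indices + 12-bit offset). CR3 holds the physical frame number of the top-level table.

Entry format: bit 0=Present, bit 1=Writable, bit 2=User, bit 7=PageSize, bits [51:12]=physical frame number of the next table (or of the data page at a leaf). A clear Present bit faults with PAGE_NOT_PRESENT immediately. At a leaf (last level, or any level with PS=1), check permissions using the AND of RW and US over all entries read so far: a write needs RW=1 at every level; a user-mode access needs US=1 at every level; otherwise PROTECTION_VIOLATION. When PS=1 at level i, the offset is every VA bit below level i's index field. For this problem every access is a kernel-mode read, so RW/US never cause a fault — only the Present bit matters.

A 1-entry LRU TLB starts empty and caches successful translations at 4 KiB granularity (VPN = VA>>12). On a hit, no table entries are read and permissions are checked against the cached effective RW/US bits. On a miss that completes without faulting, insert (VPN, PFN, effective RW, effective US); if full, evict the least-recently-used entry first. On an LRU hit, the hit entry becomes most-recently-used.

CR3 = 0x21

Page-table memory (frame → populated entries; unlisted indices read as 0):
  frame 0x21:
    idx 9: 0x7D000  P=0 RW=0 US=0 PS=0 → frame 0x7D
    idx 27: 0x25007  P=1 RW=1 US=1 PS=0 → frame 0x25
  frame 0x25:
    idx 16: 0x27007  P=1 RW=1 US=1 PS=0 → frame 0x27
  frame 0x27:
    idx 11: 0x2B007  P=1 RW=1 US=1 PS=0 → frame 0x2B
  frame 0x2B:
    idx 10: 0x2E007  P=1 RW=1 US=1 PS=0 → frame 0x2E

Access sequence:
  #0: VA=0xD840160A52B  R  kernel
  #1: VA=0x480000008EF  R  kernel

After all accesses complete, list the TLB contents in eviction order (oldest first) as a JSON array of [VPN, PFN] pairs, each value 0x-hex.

Trace:
#0 VA=0xD840160A52B (r,kernel):
  L0: frame=0x21 idx=27 entry=0x25007 [P=1 RW=1 US=1 PS=0]
  L1: frame=0x25 idx=16 entry=0x27007 [P=1 RW=1 US=1 PS=0]
  L2: frame=0x27 idx=11 entry=0x2B007 [P=1 RW=1 US=1 PS=0]
  L3: frame=0x2B idx=10 entry=0x2E007 [P=1 RW=1 US=1 PS=0]
  → PA=0x2E52B  (4 entries read)
#1 VA=0x480000008EF (r,kernel):
  L0: frame=0x21 idx=9 entry=0x7D000 [P=0 RW=0 US=0 PS=0]
  → PAGE_NOT_PRESENT  (1 entries read)

TLB: [["0xD840160A", "0x2E"]]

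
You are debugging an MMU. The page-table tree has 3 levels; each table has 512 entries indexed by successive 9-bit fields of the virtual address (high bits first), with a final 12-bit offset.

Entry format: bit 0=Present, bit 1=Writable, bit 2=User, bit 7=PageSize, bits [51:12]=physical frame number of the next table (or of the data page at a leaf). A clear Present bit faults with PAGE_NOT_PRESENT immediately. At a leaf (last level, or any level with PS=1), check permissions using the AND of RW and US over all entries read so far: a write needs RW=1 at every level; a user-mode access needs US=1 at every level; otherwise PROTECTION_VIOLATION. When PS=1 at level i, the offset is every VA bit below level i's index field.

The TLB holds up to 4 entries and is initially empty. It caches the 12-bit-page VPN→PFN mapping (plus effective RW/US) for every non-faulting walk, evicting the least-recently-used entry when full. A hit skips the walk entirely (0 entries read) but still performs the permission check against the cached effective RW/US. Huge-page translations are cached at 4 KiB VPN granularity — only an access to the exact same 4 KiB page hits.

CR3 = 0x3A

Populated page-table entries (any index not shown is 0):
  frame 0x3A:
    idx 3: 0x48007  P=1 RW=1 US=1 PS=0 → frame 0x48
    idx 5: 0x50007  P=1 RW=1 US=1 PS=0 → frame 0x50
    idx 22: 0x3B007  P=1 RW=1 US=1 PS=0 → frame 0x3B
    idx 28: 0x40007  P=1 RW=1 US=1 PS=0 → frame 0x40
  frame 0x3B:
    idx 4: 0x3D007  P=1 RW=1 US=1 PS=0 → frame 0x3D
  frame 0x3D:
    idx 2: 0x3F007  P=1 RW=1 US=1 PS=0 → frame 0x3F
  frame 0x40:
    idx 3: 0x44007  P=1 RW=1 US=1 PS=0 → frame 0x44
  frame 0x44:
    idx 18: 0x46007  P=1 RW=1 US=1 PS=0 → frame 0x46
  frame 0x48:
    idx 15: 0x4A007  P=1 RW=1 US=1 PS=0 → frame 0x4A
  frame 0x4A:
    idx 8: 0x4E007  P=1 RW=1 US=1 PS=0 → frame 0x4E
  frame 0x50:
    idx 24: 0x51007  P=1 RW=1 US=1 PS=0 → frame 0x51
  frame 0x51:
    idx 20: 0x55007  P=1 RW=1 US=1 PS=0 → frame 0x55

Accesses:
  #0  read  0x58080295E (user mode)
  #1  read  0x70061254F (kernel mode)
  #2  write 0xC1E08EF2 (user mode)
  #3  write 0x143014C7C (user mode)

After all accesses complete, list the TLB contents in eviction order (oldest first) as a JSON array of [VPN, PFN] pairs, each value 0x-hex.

Per-access translation:
#0 VA=0x58080295E (r,user):
  L0: frame=0x3A idx=22 entry=0x3B007 [P=1 RW=1 US=1 PS=0]
  L1: frame=0x3B idx=4 entry=0x3D007 [P=1 RW=1 US=1 PS=0]
  L2: frame=0x3D idx=2 entry=0x3F007 [P=1 RW=1 US=1 PS=0]
  ⇒ phys 0x3F95E  [3 reads]
#1 VA=0x70061254F (r,kernel):
  L0: frame=0x3A idx=28 entry=0x40007 [P=1 RW=1 US=1 PS=0]
  L1: frame=0x40 idx=3 entry=0x44007 [P=1 RW=1 US=1 PS=0]
  L2: frame=0x44 idx=18 entry=0x46007 [P=1 RW=1 US=1 PS=0]
  ⇒ phys 0x4654F  [3 reads]
#2 VA=0xC1E08EF2 (w,user):
  L0: frame=0x3A idx=3 entry=0x48007 [P=1 RW=1 US=1 PS=0]
  L1: frame=0x48 idx=15 entry=0x4A007 [P=1 RW=1 US=1 PS=0]
  L2: frame=0x4A idx=8 entry=0x4E007 [P=1 RW=1 US=1 PS=0]
  ⇒ phys 0x4EEF2  [3 reads]
#3 VA=0x143014C7C (w,user):
  L0: frame=0x3A idx=5 entry=0x50007 [P=1 RW=1 US=1 PS=0]
  L1: frame=0x50 idx=24 entry=0x51007 [P=1 RW=1 US=1 PS=0]
  L2: frame=0x51 idx=20 entry=0x55007 [P=1 RW=1 US=1 PS=0]
  ⇒ phys 0x55C7C  [3 reads]

TLB: [["0x580802", "0x3F"], ["0x700612", "0x46"], ["0xC1E08", "0x4E"], ["0x143014", "0x55"]]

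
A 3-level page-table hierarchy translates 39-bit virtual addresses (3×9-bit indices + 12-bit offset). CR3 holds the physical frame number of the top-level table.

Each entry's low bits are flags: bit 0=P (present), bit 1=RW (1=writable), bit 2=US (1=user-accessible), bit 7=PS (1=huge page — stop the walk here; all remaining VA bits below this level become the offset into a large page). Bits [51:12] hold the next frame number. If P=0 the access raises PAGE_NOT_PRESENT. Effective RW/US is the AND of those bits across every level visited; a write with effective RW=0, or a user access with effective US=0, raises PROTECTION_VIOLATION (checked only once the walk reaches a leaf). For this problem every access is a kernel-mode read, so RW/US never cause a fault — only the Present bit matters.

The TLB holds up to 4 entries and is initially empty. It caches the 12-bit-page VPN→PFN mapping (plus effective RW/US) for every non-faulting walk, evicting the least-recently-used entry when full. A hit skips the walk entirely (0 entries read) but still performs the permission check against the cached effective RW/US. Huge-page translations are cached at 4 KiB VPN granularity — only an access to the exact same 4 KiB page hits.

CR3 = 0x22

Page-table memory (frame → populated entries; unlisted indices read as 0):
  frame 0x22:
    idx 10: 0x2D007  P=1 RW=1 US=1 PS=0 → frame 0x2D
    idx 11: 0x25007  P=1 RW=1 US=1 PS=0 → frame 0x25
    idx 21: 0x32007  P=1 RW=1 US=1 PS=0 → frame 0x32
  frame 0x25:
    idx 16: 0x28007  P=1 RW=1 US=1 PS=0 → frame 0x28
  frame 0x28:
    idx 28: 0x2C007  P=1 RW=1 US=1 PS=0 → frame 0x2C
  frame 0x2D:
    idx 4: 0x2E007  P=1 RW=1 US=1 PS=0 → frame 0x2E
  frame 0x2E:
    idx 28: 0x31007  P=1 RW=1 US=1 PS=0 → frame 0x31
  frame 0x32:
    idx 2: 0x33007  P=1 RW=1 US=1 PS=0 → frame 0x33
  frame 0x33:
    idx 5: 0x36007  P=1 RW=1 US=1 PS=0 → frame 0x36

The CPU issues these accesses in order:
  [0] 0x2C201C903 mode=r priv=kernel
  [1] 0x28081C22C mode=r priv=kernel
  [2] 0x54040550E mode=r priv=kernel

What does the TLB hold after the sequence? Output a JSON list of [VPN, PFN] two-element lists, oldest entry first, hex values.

Per-access translation:
#0 VA=0x2C201C903 (r,kernel):
  L0 @0x22[11] → 0x25007  P=1,RW=1,US=1,PS=0
  L1 @0x25[16] → 0x28007  P=1,RW=1,US=1,PS=0
  L2 @0x28[28] → 0x2C007  P=1,RW=1,US=1,PS=0
  ✓ 0x2C903  — 3 lookups
#1 VA=0x28081C22C (r,kernel):
  L0 @0x22[10] → 0x2D007  P=1,RW=1,US=1,PS=0
  L1 @0x2D[4] → 0x2E007  P=1,RW=1,US=1,PS=0
  L2 @0x2E[28] → 0x31007  P=1,RW=1,US=1,PS=0
  ✓ 0x3122C  — 3 lookups
#2 VA=0x54040550E (r,kernel):
  L0 @0x22[21] → 0x32007  P=1,RW=1,US=1,PS=0
  L1 @0x32[2] → 0x33007  P=1,RW=1,US=1,PS=0
  L2 @0x33[5] → 0x36007  P=1,RW=1,US=1,PS=0
  ✓ 0x3650E  — 3 lookups

TLB: [["0x2C201C", "0x2C"], ["0x28081C", "0x31"], ["0x540405", "0x36"]]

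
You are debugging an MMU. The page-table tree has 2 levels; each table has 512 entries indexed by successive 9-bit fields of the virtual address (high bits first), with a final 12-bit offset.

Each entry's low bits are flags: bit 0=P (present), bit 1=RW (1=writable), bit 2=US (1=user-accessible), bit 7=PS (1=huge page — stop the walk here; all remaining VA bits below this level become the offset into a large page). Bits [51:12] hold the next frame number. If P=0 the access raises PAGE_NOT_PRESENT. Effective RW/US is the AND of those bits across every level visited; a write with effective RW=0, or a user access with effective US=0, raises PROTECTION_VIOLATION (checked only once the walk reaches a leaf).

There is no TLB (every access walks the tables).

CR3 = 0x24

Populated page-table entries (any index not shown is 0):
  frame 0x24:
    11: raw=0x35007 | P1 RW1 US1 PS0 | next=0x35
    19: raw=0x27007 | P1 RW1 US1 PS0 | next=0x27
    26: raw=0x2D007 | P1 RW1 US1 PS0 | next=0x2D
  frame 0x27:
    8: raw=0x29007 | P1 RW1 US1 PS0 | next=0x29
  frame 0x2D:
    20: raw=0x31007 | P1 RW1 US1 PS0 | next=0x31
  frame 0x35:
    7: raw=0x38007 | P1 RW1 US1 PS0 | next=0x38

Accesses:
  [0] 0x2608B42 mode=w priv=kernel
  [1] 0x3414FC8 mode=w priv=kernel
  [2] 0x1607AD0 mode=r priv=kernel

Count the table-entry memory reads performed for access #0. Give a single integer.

Trace:
#0 VA=0x2608B42 (w,kernel):
  [0] read 0x24 idx=19: raw=0x27007 flags P=1 W=1 U=1 S=0
  [1] read 0x27 idx=8: raw=0x29007 flags P=1 W=1 U=1 S=0
  ⇒ phys 0x29B42  [2 reads]
#1 VA=0x3414FC8 (w,kernel):
  [0] read 0x24 idx=26: raw=0x2D007 flags P=1 W=1 U=1 S=0
  [1] read 0x2D idx=20: raw=0x31007 flags P=1 W=1 U=1 S=0
  ⇒ phys 0x31FC8  [2 reads]
#2 VA=0x1607AD0 (r,kernel):
  [0] read 0x24 idx=11: raw=0x35007 flags P=1 W=1 U=1 S=0
  [1] read 0x35 idx=7: raw=0x38007 flags P=1 W=1 U=1 S=0
  ⇒ phys 0x38AD0  [2 reads]

Entries read for #0: 2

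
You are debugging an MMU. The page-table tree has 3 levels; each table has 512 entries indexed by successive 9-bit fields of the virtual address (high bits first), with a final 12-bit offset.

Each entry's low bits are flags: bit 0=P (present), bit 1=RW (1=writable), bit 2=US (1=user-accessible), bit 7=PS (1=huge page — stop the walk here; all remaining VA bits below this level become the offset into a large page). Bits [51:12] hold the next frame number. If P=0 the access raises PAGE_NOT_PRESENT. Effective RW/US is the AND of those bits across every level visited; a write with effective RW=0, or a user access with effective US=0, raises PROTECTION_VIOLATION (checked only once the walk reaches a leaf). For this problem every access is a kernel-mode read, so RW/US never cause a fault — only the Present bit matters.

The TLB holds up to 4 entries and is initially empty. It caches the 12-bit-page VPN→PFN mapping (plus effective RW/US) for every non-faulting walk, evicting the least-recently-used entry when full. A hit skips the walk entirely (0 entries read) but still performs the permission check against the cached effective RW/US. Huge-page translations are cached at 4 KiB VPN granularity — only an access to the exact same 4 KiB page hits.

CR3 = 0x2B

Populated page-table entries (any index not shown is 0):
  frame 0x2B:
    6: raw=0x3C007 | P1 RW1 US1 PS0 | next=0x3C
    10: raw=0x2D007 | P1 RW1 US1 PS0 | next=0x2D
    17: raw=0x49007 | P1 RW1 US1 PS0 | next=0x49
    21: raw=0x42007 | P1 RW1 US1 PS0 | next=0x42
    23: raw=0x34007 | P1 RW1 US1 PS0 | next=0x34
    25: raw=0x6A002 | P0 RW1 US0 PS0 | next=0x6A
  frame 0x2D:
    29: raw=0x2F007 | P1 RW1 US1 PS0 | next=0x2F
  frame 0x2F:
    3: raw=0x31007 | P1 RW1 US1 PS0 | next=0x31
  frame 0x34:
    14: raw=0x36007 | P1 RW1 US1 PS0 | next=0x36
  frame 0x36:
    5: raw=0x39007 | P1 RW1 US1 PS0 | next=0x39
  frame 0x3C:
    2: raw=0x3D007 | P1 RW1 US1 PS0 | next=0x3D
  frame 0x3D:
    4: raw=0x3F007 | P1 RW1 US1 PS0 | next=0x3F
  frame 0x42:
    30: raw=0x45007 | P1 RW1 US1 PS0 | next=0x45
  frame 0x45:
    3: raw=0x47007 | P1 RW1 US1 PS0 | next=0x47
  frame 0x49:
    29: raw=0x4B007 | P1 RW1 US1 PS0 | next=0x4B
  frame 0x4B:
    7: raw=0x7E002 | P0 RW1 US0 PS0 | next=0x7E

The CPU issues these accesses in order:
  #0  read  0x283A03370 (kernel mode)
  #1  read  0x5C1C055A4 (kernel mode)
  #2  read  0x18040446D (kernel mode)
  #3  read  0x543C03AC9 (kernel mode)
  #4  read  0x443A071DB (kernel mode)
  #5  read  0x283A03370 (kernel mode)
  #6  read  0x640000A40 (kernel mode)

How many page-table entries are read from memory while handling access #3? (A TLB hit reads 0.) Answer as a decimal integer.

Walk each access:
#0 VA=0x283A03370 (r,kernel):
  lvl0: tbl 0x2B, slot 10 ⇒ 0x2D007 (P1/RW1/US1/PS0)
  lvl1: tbl 0x2D, slot 29 ⇒ 0x2F007 (P1/RW1/US1/PS0)
  lvl2: tbl 0x2F, slot 3 ⇒ 0x31007 (P1/RW1/US1/PS0)
  ⇒ phys 0x31370  [3 reads]
#1 VA=0x5C1C055A4 (r,kernel):
  lvl0: tbl 0x2B, slot 23 ⇒ 0x34007 (P1/RW1/US1/PS0)
  lvl1: tbl 0x34, slot 14 ⇒ 0x36007 (P1/RW1/US1/PS0)
  lvl2: tbl 0x36, slot 5 ⇒ 0x39007 (P1/RW1/US1/PS0)
  ⇒ phys 0x395A4  [3 reads]
#2 VA=0x18040446D (r,kernel):
  lvl0: tbl 0x2B, slot 6 ⇒ 0x3C007 (P1/RW1/US1/PS0)
  lvl1: tbl 0x3C, slot 2 ⇒ 0x3D007 (P1/RW1/US1/PS0)
  lvl2: tbl 0x3D, slot 4 ⇒ 0x3F007 (P1/RW1/US1/PS0)
  ⇒ phys 0x3F46D  [3 reads]
#3 VA=0x543C03AC9 (r,kernel):
  lvl0: tbl 0x2B, slot 21 ⇒ 0x42007 (P1/RW1/US1/PS0)
  lvl1: tbl 0x42, slot 30 ⇒ 0x45007 (P1/RW1/US1/PS0)
  lvl2: tbl 0x45, slot 3 ⇒ 0x47007 (P1/RW1/US1/PS0)
  ⇒ phys 0x47AC9  [3 reads]
#4 VA=0x443A071DB (r,kernel):
  lvl0: tbl 0x2B, slot 17 ⇒ 0x49007 (P1/RW1/US1/PS0)
  lvl1: tbl 0x49, slot 29 ⇒ 0x4B007 (P1/RW1/US1/PS0)
  lvl2: tbl 0x4B, slot 7 ⇒ 0x7E002 (P0/RW1/US0/PS0)
  ⇒ fault: PAGE_NOT_PRESENT  — 3 lookups
#5 VA=0x283A03370 (r,kernel):
  TLB hit vpn=0x283A03 → PA=0x31370
#6 VA=0x640000A40 (r,kernel):
  lvl0: tbl 0x2B, slot 25 ⇒ 0x6A002 (P0/RW1/US0/PS0)
  ⇒ fault: PAGE_NOT_PRESENT  — 1 lookups

Entries read for #3: 3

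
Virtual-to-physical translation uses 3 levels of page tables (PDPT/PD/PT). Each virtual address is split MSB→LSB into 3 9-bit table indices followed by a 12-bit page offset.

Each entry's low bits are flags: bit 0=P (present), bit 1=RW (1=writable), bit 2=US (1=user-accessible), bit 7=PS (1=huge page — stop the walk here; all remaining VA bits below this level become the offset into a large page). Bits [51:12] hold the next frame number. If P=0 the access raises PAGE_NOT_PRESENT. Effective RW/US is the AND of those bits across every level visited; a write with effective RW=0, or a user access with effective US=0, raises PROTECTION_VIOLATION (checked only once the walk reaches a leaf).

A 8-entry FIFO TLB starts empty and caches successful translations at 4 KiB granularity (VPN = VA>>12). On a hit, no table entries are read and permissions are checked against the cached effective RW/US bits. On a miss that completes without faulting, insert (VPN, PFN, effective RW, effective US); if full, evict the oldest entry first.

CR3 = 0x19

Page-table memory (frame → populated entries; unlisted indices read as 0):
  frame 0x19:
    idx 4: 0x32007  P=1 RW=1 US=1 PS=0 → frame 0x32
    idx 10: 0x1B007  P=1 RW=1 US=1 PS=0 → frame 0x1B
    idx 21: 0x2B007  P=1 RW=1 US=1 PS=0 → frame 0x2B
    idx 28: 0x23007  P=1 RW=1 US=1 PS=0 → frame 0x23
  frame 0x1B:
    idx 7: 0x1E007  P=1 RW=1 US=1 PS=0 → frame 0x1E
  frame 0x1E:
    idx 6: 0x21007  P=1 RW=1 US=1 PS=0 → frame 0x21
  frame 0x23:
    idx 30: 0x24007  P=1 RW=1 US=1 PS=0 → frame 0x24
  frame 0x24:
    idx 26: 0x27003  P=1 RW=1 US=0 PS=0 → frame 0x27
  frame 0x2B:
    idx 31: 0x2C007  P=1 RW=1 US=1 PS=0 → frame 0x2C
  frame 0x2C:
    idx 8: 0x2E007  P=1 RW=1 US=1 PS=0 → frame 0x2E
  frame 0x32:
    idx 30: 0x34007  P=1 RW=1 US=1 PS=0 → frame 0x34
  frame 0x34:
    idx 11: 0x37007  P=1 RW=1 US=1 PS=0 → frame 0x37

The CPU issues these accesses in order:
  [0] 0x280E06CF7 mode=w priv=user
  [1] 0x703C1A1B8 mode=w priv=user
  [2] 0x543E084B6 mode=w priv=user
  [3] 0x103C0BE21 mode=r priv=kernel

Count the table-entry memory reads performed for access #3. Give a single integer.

Walk each access:
#0 VA=0x280E06CF7 (w,user):
  L0: frame=0x19 idx=10 entry=0x1B007 [P=1 RW=1 US=1 PS=0]
  L1: frame=0x1B idx=7 entry=0x1E007 [P=1 RW=1 US=1 PS=0]
  L2: frame=0x1E idx=6 entry=0x21007 [P=1 RW=1 US=1 PS=0]
  → PA=0x21CF7  (3 entries read)
#1 VA=0x703C1A1B8 (w,user):
  L0: frame=0x19 idx=28 entry=0x23007 [P=1 RW=1 US=1 PS=0]
  L1: frame=0x23 idx=30 entry=0x24007 [P=1 RW=1 US=1 PS=0]
  L2: frame=0x24 idx=26 entry=0x27003 [P=1 RW=1 US=0 PS=0]
  → PROTECTION_VIOLATION  (3 entries read)
#2 VA=0x543E084B6 (w,user):
  L0: frame=0x19 idx=21 entry=0x2B007 [P=1 RW=1 US=1 PS=0]
  L1: frame=0x2B idx=31 entry=0x2C007 [P=1 RW=1 US=1 PS=0]
  L2: frame=0x2C idx=8 entry=0x2E007 [P=1 RW=1 US=1 PS=0]
  → PA=0x2E4B6  (3 entries read)
#3 VA=0x103C0BE21 (r,kernel):
  L0: frame=0x19 idx=4 entry=0x32007 [P=1 RW=1 US=1 PS=0]
  L1: frame=0x32 idx=30 entry=0x34007 [P=1 RW=1 US=1 PS=0]
  L2: frame=0x34 idx=11 entry=0x37007 [P=1 RW=1 US=1 PS=0]
  → PA=0x37E21  (3 entries read)

Entries read for #3: 3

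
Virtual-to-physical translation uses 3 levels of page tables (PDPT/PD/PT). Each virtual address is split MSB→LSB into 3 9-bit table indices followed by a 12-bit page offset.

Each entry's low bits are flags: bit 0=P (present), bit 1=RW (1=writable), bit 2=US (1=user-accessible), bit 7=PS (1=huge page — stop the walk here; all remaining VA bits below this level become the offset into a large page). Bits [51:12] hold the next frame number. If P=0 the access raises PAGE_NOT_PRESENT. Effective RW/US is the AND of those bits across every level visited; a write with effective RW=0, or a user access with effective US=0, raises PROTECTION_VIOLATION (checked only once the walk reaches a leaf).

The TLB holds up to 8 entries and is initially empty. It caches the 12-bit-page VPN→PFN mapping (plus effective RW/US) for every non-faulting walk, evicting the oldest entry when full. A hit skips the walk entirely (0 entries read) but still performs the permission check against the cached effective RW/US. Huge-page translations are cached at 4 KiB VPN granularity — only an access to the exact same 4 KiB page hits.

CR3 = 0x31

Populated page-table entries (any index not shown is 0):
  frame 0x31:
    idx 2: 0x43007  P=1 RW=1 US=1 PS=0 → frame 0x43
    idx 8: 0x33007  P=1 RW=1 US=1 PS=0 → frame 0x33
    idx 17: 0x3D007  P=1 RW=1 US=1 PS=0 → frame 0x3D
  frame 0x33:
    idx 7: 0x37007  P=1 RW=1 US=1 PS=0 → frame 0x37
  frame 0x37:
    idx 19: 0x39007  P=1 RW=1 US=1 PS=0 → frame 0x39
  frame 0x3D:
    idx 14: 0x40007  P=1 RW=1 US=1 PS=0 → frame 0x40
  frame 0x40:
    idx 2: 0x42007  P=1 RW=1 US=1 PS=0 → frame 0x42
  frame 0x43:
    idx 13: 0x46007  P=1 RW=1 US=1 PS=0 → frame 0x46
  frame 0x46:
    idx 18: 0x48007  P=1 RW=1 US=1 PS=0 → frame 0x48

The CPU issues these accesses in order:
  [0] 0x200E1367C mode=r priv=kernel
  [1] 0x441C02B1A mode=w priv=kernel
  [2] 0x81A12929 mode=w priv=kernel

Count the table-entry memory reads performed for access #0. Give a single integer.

Walk each access:
#0 VA=0x200E1367C (r,kernel):
  L0 @0x31[8] → 0x33007  P=1,RW=1,US=1,PS=0
  L1 @0x33[7] → 0x37007  P=1,RW=1,US=1,PS=0
  L2 @0x37[19] → 0x39007  P=1,RW=1,US=1,PS=0
  → PA=0x3967C  (3 entries read)
#1 VA=0x441C02B1A (w,kernel):
  L0 @0x31[17] → 0x3D007  P=1,RW=1,US=1,PS=0
  L1 @0x3D[14] → 0x40007  P=1,RW=1,US=1,PS=0
  L2 @0x40[2] → 0x42007  P=1,RW=1,US=1,PS=0
  → PA=0x42B1A  (3 entries read)
#2 VA=0x81A12929 (w,kernel):
  L0 @0x31[2] → 0x43007  P=1,RW=1,US=1,PS=0
  L1 @0x43[13] → 0x46007  P=1,RW=1,US=1,PS=0
  L2 @0x46[18] → 0x48007  P=1,RW=1,US=1,PS=0
  → PA=0x48929  (3 entries read)

Entries read for #0: 3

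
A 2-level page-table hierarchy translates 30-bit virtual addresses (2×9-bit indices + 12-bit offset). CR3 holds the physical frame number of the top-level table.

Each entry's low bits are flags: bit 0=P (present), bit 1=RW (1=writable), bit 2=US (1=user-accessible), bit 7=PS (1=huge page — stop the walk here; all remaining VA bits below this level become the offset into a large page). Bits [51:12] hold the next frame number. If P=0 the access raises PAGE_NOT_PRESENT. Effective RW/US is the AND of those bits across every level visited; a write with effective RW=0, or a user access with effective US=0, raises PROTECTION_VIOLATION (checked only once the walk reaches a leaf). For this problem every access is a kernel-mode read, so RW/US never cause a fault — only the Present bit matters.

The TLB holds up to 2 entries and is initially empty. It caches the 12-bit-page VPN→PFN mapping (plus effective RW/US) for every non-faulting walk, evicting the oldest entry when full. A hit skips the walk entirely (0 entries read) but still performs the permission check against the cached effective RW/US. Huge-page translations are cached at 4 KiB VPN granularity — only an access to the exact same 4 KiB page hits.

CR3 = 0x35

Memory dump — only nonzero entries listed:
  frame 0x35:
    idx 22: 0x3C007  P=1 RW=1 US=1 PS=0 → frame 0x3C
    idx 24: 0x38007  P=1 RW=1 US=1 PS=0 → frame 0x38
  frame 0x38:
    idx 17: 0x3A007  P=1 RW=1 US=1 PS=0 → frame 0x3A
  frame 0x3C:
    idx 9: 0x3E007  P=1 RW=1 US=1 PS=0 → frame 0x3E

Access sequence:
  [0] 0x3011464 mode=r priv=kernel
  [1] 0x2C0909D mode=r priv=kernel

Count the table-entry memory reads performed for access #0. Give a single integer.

Walk each access:
#0 VA=0x3011464 (r,kernel):
  [0] read 0x35 idx=24: raw=0x38007 flags P=1 W=1 U=1 S=0
  [1] read 0x38 idx=17: raw=0x3A007 flags P=1 W=1 U=1 S=0
  → PA=0x3A464  (2 entries read)
#1 VA=0x2C0909D (r,kernel):
  [0] read 0x35 idx=22: raw=0x3C007 flags P=1 W=1 U=1 S=0
  [1] read 0x3C idx=9: raw=0x3E007 flags P=1 W=1 U=1 S=0
  → PA=0x3E09D  (2 entries read)

Entries read for #0: 2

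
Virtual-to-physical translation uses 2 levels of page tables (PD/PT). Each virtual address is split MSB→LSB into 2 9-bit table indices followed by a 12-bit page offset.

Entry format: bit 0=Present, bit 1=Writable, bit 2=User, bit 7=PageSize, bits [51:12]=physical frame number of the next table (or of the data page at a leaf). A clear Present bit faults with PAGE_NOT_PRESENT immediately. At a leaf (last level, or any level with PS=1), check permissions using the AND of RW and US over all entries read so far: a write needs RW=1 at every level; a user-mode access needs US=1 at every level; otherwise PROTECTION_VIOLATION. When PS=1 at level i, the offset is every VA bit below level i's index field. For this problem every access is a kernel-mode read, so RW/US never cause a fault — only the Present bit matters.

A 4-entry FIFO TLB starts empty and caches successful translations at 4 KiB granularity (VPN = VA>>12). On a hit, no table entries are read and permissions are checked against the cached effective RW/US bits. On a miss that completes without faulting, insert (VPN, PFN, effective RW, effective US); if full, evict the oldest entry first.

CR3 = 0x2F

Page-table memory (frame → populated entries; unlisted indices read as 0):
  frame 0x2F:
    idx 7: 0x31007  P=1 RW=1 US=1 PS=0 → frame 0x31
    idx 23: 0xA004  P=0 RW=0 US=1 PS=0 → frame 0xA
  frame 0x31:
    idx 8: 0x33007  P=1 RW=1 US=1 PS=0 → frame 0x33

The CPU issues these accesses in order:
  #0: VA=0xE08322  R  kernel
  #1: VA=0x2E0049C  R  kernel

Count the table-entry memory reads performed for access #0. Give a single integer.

Walk each access:
#0 VA=0xE08322 (r,kernel):
  lvl0: tbl 0x2F, slot 7 ⇒ 0x31007 (P1/RW1/US1/PS0)
  lvl1: tbl 0x31, slot 8 ⇒ 0x33007 (P1/RW1/US1/PS0)
  ⇒ phys 0x33322  [2 reads]
#1 VA=0x2E0049C (r,kernel):
  lvl0: tbl 0x2F, slot 23 ⇒ 0xA004 (P0/RW0/US1/PS0)
  ✗ PAGE_NOT_PRESENT  [1 reads]

Entries read for #0: 2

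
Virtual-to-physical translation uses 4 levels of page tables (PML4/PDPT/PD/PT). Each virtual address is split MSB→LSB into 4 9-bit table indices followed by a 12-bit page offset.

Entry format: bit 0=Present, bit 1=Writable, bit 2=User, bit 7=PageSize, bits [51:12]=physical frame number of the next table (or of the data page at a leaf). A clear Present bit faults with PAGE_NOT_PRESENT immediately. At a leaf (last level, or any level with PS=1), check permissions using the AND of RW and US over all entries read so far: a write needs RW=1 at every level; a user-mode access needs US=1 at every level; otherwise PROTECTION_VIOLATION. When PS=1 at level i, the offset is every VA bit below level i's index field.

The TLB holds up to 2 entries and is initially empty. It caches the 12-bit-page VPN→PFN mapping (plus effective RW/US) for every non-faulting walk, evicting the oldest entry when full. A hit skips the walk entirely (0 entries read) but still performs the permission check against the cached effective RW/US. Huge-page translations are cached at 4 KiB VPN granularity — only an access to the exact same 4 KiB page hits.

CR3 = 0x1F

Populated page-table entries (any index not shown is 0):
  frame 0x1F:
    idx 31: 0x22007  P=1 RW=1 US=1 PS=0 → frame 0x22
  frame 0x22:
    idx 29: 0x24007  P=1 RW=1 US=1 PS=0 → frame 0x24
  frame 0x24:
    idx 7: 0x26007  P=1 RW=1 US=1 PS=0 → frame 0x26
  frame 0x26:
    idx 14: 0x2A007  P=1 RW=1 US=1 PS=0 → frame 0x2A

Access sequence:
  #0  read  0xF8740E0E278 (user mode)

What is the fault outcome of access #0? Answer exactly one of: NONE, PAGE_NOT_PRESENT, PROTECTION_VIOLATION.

Trace:
#0 VA=0xF8740E0E278 (r,user):
  [0] read 0x1F idx=31: raw=0x22007 flags P=1 W=1 U=1 S=0
  [1] read 0x22 idx=29: raw=0x24007 flags P=1 W=1 U=1 S=0
  [2] read 0x24 idx=7: raw=0x26007 flags P=1 W=1 U=1 S=0
  [3] read 0x26 idx=14: raw=0x2A007 flags P=1 W=1 U=1 S=0
  ✓ 0x2A278  — 4 lookups

Access #0 fault: NONE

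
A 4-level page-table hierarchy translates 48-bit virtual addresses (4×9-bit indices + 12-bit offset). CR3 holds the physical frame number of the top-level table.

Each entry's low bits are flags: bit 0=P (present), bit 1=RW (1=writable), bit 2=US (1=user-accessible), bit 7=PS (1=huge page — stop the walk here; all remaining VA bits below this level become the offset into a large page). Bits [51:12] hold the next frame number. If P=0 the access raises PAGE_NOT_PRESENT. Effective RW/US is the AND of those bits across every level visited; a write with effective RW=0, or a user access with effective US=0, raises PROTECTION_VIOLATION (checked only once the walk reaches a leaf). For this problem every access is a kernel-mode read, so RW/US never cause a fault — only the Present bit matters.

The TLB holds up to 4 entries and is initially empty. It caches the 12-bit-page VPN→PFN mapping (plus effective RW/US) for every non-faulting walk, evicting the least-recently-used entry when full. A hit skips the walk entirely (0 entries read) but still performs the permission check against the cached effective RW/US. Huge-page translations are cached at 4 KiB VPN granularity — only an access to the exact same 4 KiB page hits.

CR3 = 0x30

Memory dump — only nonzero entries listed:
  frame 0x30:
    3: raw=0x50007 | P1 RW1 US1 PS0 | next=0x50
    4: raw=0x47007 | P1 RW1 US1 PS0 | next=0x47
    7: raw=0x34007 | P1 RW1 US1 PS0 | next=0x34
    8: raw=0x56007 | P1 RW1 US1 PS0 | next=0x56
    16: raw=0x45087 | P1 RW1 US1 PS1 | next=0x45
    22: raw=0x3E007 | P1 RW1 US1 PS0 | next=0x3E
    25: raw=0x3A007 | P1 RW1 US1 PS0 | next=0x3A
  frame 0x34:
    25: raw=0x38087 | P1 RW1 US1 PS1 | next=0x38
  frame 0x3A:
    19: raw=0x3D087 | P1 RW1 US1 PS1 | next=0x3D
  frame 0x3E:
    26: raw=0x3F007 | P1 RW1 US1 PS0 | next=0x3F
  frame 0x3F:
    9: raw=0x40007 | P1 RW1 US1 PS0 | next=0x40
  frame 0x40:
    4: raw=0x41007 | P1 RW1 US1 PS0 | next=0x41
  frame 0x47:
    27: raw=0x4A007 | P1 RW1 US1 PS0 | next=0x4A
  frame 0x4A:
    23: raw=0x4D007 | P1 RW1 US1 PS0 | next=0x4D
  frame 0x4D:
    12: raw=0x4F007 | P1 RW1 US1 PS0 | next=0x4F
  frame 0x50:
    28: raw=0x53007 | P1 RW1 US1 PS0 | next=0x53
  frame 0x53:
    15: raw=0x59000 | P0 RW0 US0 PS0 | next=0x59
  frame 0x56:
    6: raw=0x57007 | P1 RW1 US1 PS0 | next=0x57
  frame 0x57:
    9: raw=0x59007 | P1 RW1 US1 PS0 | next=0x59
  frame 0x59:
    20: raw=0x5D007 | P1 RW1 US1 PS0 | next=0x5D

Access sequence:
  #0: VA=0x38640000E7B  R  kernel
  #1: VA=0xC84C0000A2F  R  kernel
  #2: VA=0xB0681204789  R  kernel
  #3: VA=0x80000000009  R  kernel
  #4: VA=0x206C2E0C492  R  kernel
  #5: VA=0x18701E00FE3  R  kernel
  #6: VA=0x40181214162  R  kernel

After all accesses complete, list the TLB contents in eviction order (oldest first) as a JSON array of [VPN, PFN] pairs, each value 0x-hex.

Per-access translation:
#0 VA=0x38640000E7B (r,kernel):
  L0 @0x30[7] → 0x34007  P=1,RW=1,US=1,PS=0
  L1 @0x34[25] → 0x38087  P=1,RW=1,US=1,PS=1
  → PA=0x38E7B (huge @L1)  (2 entries read)
#1 VA=0xC84C0000A2F (r,kernel):
  L0 @0x30[25] → 0x3A007  P=1,RW=1,US=1,PS=0
  L1 @0x3A[19] → 0x3D087  P=1,RW=1,US=1,PS=1
  → PA=0x3DA2F (huge @L1)  (2 entries read)
#2 VA=0xB0681204789 (r,kernel):
  L0 @0x30[22] → 0x3E007  P=1,RW=1,US=1,PS=0
  L1 @0x3E[26] → 0x3F007  P=1,RW=1,US=1,PS=0
  L2 @0x3F[9] → 0x40007  P=1,RW=1,US=1,PS=0
  L3 @0x40[4] → 0x41007  P=1,RW=1,US=1,PS=0
  → PA=0x41789  (4 entries read)
#3 VA=0x80000000009 (r,kernel):
  L0 @0x30[16] → 0x45087  P=1,RW=1,US=1,PS=1
  → PA=0x45009 (huge @L0)  (1 entries read)
#4 VA=0x206C2E0C492 (r,kernel):
  L0 @0x30[4] → 0x47007  P=1,RW=1,US=1,PS=0
  L1 @0x47[27] → 0x4A007  P=1,RW=1,US=1,PS=0
  L2 @0x4A[23] → 0x4D007  P=1,RW=1,US=1,PS=0
  L3 @0x4D[12] → 0x4F007  P=1,RW=1,US=1,PS=0
  → PA=0x4F492  (4 entries read)
#5 VA=0x18701E00FE3 (r,kernel):
  L0 @0x30[3] → 0x50007  P=1,RW=1,US=1,PS=0
  L1 @0x50[28] → 0x53007  P=1,RW=1,US=1,PS=0
  L2 @0x53[15] → 0x59000  P=0,RW=0,US=0,PS=0
  ⇒ fault: PAGE_NOT_PRESENT  — 3 lookups
#6 VA=0x40181214162 (r,kernel):
  L0 @0x30[8] → 0x56007  P=1,RW=1,US=1,PS=0
  L1 @0x56[6] → 0x57007  P=1,RW=1,US=1,PS=0
  L2 @0x57[9] → 0x59007  P=1,RW=1,US=1,PS=0
  L3 @0x59[20] → 0x5D007  P=1,RW=1,US=1,PS=0
  → PA=0x5D162  (4 entries read)

TLB: [["0xB0681204", "0x41"], ["0x80000000", "0x45"], ["0x206C2E0C", "0x4F"], ["0x40181214", "0x5D"]]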